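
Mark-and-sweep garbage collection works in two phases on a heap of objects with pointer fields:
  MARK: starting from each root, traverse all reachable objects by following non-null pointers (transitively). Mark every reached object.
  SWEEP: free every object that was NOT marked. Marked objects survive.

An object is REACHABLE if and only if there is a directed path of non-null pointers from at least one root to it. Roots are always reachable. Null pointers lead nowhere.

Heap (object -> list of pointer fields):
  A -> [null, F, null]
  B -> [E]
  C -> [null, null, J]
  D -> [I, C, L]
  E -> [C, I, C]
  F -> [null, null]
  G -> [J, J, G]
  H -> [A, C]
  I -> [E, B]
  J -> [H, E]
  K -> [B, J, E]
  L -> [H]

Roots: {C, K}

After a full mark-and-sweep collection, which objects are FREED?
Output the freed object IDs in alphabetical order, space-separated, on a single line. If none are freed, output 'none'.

Roots: C K
Mark C: refs=null null J, marked=C
Mark K: refs=B J E, marked=C K
Mark J: refs=H E, marked=C J K
Mark B: refs=E, marked=B C J K
Mark E: refs=C I C, marked=B C E J K
Mark H: refs=A C, marked=B C E H J K
Mark I: refs=E B, marked=B C E H I J K
Mark A: refs=null F null, marked=A B C E H I J K
Mark F: refs=null null, marked=A B C E F H I J K
Unmarked (collected): D G L

Answer: D G L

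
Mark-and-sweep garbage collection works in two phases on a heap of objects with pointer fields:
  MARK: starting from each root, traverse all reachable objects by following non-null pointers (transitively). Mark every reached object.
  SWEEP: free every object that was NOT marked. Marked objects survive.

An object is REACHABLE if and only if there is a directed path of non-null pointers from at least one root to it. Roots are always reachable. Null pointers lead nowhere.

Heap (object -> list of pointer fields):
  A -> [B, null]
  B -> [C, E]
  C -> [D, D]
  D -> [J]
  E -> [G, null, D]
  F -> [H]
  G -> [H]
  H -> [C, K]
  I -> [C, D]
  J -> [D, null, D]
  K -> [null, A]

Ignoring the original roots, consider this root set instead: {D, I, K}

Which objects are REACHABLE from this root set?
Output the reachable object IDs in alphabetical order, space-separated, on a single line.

Answer: A B C D E G H I J K

Derivation:
Roots: D I K
Mark D: refs=J, marked=D
Mark I: refs=C D, marked=D I
Mark K: refs=null A, marked=D I K
Mark J: refs=D null D, marked=D I J K
Mark C: refs=D D, marked=C D I J K
Mark A: refs=B null, marked=A C D I J K
Mark B: refs=C E, marked=A B C D I J K
Mark E: refs=G null D, marked=A B C D E I J K
Mark G: refs=H, marked=A B C D E G I J K
Mark H: refs=C K, marked=A B C D E G H I J K
Unmarked (collected): F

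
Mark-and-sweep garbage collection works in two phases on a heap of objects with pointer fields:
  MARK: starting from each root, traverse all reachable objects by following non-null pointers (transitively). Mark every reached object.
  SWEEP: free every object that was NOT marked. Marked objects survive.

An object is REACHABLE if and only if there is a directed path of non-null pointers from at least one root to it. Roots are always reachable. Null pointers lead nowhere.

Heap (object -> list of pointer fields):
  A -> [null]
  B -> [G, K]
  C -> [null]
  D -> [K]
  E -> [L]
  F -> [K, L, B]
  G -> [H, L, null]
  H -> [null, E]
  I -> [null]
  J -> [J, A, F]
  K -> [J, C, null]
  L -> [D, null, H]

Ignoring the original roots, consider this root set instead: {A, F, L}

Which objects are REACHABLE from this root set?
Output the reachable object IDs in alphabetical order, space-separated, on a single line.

Answer: A B C D E F G H J K L

Derivation:
Roots: A F L
Mark A: refs=null, marked=A
Mark F: refs=K L B, marked=A F
Mark L: refs=D null H, marked=A F L
Mark K: refs=J C null, marked=A F K L
Mark B: refs=G K, marked=A B F K L
Mark D: refs=K, marked=A B D F K L
Mark H: refs=null E, marked=A B D F H K L
Mark J: refs=J A F, marked=A B D F H J K L
Mark C: refs=null, marked=A B C D F H J K L
Mark G: refs=H L null, marked=A B C D F G H J K L
Mark E: refs=L, marked=A B C D E F G H J K L
Unmarked (collected): I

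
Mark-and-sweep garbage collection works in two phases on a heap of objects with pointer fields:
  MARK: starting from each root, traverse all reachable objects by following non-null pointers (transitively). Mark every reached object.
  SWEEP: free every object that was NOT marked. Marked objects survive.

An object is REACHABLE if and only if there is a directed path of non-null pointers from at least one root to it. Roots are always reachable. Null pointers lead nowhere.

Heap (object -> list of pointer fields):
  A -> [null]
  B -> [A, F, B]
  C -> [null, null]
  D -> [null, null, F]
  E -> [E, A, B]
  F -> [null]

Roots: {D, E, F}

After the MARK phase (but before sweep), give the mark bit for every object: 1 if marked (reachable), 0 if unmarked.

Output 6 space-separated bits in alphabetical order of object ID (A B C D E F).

Answer: 1 1 0 1 1 1

Derivation:
Roots: D E F
Mark D: refs=null null F, marked=D
Mark E: refs=E A B, marked=D E
Mark F: refs=null, marked=D E F
Mark A: refs=null, marked=A D E F
Mark B: refs=A F B, marked=A B D E F
Unmarked (collected): C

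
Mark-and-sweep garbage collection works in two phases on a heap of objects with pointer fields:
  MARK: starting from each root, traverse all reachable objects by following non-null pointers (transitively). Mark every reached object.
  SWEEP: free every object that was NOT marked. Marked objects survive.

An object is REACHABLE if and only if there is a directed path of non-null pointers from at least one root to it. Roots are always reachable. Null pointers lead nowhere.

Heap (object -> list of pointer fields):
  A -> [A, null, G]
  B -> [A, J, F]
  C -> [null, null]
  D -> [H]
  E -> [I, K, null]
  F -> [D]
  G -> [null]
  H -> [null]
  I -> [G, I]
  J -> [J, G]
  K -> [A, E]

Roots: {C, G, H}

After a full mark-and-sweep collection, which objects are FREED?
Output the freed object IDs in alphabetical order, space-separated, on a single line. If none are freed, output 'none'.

Roots: C G H
Mark C: refs=null null, marked=C
Mark G: refs=null, marked=C G
Mark H: refs=null, marked=C G H
Unmarked (collected): A B D E F I J K

Answer: A B D E F I J K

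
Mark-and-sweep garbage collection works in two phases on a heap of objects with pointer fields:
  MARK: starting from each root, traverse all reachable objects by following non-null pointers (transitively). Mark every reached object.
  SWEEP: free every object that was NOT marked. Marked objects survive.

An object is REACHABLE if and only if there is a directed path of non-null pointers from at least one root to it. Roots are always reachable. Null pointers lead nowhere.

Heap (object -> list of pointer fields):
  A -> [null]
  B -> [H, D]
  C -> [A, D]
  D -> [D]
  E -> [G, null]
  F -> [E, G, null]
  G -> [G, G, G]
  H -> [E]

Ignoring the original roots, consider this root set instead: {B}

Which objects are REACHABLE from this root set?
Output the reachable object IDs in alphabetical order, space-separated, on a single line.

Roots: B
Mark B: refs=H D, marked=B
Mark H: refs=E, marked=B H
Mark D: refs=D, marked=B D H
Mark E: refs=G null, marked=B D E H
Mark G: refs=G G G, marked=B D E G H
Unmarked (collected): A C F

Answer: B D E G H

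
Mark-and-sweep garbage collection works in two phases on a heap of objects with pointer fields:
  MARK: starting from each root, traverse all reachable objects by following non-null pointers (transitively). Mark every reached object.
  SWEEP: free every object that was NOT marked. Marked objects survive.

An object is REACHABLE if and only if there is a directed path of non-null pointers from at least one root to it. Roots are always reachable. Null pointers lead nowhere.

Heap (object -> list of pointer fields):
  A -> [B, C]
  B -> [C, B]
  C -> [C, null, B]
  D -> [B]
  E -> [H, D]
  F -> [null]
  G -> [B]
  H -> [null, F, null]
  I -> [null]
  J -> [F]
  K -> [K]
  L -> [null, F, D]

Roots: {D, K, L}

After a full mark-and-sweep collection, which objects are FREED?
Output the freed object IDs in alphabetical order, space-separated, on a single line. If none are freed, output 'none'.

Answer: A E G H I J

Derivation:
Roots: D K L
Mark D: refs=B, marked=D
Mark K: refs=K, marked=D K
Mark L: refs=null F D, marked=D K L
Mark B: refs=C B, marked=B D K L
Mark F: refs=null, marked=B D F K L
Mark C: refs=C null B, marked=B C D F K L
Unmarked (collected): A E G H I J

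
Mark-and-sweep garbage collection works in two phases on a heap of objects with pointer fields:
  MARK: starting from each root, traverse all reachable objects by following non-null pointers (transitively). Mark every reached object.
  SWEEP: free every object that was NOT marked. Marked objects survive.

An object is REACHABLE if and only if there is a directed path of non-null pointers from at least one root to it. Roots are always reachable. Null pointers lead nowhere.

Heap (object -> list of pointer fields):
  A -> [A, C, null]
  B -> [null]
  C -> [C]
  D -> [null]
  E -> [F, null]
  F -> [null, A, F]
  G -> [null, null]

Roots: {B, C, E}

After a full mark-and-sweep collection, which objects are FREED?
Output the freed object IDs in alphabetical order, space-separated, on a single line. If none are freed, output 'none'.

Roots: B C E
Mark B: refs=null, marked=B
Mark C: refs=C, marked=B C
Mark E: refs=F null, marked=B C E
Mark F: refs=null A F, marked=B C E F
Mark A: refs=A C null, marked=A B C E F
Unmarked (collected): D G

Answer: D G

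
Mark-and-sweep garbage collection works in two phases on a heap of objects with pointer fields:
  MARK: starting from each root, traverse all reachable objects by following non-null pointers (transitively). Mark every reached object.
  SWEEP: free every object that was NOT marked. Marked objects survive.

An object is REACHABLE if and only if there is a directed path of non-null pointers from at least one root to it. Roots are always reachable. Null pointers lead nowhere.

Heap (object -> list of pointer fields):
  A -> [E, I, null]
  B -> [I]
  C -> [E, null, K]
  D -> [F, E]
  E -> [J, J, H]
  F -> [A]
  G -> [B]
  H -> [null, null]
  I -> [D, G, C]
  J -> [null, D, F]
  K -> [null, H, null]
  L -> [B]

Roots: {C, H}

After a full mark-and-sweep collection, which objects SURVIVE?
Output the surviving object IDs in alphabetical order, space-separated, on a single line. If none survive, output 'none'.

Answer: A B C D E F G H I J K

Derivation:
Roots: C H
Mark C: refs=E null K, marked=C
Mark H: refs=null null, marked=C H
Mark E: refs=J J H, marked=C E H
Mark K: refs=null H null, marked=C E H K
Mark J: refs=null D F, marked=C E H J K
Mark D: refs=F E, marked=C D E H J K
Mark F: refs=A, marked=C D E F H J K
Mark A: refs=E I null, marked=A C D E F H J K
Mark I: refs=D G C, marked=A C D E F H I J K
Mark G: refs=B, marked=A C D E F G H I J K
Mark B: refs=I, marked=A B C D E F G H I J K
Unmarked (collected): L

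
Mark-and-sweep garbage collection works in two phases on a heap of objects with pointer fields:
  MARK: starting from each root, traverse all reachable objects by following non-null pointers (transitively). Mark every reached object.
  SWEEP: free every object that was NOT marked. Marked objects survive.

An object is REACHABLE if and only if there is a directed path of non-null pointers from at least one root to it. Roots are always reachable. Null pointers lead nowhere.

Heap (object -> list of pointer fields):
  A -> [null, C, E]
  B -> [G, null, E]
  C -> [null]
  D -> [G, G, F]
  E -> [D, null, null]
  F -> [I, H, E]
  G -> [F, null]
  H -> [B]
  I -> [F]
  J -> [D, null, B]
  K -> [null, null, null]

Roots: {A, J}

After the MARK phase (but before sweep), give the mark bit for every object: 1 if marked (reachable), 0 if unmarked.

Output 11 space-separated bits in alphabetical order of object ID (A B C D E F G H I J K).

Answer: 1 1 1 1 1 1 1 1 1 1 0

Derivation:
Roots: A J
Mark A: refs=null C E, marked=A
Mark J: refs=D null B, marked=A J
Mark C: refs=null, marked=A C J
Mark E: refs=D null null, marked=A C E J
Mark D: refs=G G F, marked=A C D E J
Mark B: refs=G null E, marked=A B C D E J
Mark G: refs=F null, marked=A B C D E G J
Mark F: refs=I H E, marked=A B C D E F G J
Mark I: refs=F, marked=A B C D E F G I J
Mark H: refs=B, marked=A B C D E F G H I J
Unmarked (collected): K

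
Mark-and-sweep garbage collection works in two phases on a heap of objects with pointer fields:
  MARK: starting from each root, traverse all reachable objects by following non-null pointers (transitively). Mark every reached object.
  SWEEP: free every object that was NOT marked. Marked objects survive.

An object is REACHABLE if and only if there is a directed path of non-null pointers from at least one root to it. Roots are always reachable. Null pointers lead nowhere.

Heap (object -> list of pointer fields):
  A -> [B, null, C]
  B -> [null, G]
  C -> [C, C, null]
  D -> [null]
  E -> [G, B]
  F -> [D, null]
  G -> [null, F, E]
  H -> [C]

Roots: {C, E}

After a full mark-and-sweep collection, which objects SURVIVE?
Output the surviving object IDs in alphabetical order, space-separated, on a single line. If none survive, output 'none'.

Answer: B C D E F G

Derivation:
Roots: C E
Mark C: refs=C C null, marked=C
Mark E: refs=G B, marked=C E
Mark G: refs=null F E, marked=C E G
Mark B: refs=null G, marked=B C E G
Mark F: refs=D null, marked=B C E F G
Mark D: refs=null, marked=B C D E F G
Unmarked (collected): A H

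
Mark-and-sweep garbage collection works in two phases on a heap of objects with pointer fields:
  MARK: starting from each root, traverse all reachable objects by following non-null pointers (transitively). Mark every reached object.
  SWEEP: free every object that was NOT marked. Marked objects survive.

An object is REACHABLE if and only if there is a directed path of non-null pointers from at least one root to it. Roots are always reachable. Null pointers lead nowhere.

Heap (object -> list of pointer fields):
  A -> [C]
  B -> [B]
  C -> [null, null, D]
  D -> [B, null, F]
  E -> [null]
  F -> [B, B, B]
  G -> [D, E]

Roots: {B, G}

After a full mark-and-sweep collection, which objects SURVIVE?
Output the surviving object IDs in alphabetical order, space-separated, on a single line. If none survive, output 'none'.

Answer: B D E F G

Derivation:
Roots: B G
Mark B: refs=B, marked=B
Mark G: refs=D E, marked=B G
Mark D: refs=B null F, marked=B D G
Mark E: refs=null, marked=B D E G
Mark F: refs=B B B, marked=B D E F G
Unmarked (collected): A C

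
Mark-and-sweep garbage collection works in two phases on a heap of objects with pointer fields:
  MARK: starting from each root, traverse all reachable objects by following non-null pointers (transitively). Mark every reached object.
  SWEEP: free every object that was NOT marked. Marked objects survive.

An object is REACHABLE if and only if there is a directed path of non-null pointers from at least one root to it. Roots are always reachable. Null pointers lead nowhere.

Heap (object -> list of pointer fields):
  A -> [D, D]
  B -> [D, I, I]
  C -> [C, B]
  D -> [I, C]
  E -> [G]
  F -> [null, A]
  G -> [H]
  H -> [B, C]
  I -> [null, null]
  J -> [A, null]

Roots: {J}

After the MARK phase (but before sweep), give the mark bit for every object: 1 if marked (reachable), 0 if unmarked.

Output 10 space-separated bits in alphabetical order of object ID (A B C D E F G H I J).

Answer: 1 1 1 1 0 0 0 0 1 1

Derivation:
Roots: J
Mark J: refs=A null, marked=J
Mark A: refs=D D, marked=A J
Mark D: refs=I C, marked=A D J
Mark I: refs=null null, marked=A D I J
Mark C: refs=C B, marked=A C D I J
Mark B: refs=D I I, marked=A B C D I J
Unmarked (collected): E F G H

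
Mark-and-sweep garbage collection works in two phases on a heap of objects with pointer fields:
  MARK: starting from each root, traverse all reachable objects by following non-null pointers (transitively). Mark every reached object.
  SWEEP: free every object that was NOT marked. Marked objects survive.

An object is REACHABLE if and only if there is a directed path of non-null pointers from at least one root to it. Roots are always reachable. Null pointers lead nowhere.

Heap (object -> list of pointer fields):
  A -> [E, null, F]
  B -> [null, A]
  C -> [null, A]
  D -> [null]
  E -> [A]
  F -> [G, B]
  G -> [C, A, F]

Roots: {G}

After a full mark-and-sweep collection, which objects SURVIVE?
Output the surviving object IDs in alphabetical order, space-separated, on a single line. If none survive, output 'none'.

Roots: G
Mark G: refs=C A F, marked=G
Mark C: refs=null A, marked=C G
Mark A: refs=E null F, marked=A C G
Mark F: refs=G B, marked=A C F G
Mark E: refs=A, marked=A C E F G
Mark B: refs=null A, marked=A B C E F G
Unmarked (collected): D

Answer: A B C E F G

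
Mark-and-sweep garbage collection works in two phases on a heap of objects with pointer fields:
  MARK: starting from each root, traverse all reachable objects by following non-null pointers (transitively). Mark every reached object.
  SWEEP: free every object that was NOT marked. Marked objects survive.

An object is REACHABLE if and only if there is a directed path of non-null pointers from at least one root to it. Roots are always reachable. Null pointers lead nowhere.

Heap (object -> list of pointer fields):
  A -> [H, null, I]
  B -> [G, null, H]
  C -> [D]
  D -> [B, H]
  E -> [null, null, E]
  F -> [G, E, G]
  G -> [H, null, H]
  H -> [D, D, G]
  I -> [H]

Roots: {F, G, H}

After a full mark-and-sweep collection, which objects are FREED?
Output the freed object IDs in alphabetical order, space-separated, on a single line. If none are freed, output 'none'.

Roots: F G H
Mark F: refs=G E G, marked=F
Mark G: refs=H null H, marked=F G
Mark H: refs=D D G, marked=F G H
Mark E: refs=null null E, marked=E F G H
Mark D: refs=B H, marked=D E F G H
Mark B: refs=G null H, marked=B D E F G H
Unmarked (collected): A C I

Answer: A C I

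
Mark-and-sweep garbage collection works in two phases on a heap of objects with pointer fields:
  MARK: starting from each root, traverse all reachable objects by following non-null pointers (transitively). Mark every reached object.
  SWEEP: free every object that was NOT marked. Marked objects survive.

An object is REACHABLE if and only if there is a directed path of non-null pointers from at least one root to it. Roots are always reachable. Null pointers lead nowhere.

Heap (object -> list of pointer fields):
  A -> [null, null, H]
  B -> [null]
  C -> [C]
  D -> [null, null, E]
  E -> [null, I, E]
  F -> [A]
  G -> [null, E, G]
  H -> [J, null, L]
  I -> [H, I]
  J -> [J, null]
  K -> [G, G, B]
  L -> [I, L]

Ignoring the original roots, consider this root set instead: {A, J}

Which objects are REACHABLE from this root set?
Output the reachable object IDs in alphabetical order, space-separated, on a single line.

Answer: A H I J L

Derivation:
Roots: A J
Mark A: refs=null null H, marked=A
Mark J: refs=J null, marked=A J
Mark H: refs=J null L, marked=A H J
Mark L: refs=I L, marked=A H J L
Mark I: refs=H I, marked=A H I J L
Unmarked (collected): B C D E F G K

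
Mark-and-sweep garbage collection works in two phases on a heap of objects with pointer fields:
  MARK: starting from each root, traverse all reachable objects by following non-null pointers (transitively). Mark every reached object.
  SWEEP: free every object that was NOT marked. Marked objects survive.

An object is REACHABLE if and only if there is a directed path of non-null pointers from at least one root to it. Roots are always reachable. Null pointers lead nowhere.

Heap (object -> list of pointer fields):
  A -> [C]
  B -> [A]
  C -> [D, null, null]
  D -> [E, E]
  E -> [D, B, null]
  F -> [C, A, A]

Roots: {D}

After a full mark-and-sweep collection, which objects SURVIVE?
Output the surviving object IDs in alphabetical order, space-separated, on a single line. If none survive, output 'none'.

Answer: A B C D E

Derivation:
Roots: D
Mark D: refs=E E, marked=D
Mark E: refs=D B null, marked=D E
Mark B: refs=A, marked=B D E
Mark A: refs=C, marked=A B D E
Mark C: refs=D null null, marked=A B C D E
Unmarked (collected): F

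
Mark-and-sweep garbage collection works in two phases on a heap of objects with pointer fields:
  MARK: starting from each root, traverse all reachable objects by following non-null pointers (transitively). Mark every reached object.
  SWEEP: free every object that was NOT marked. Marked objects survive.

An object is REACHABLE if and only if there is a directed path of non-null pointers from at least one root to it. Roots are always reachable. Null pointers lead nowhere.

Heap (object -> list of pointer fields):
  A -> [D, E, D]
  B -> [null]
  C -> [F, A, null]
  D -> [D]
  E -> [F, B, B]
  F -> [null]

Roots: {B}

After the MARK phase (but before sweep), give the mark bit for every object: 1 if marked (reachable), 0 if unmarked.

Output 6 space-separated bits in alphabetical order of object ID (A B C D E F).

Answer: 0 1 0 0 0 0

Derivation:
Roots: B
Mark B: refs=null, marked=B
Unmarked (collected): A C D E F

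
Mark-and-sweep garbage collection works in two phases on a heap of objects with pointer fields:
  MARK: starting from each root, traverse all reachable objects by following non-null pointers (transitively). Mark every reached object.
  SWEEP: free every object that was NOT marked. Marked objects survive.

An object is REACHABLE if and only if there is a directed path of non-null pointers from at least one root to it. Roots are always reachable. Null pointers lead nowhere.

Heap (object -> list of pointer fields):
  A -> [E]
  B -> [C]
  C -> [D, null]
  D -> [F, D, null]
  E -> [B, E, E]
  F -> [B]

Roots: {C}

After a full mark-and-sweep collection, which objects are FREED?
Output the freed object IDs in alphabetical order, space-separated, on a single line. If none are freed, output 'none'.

Answer: A E

Derivation:
Roots: C
Mark C: refs=D null, marked=C
Mark D: refs=F D null, marked=C D
Mark F: refs=B, marked=C D F
Mark B: refs=C, marked=B C D F
Unmarked (collected): A E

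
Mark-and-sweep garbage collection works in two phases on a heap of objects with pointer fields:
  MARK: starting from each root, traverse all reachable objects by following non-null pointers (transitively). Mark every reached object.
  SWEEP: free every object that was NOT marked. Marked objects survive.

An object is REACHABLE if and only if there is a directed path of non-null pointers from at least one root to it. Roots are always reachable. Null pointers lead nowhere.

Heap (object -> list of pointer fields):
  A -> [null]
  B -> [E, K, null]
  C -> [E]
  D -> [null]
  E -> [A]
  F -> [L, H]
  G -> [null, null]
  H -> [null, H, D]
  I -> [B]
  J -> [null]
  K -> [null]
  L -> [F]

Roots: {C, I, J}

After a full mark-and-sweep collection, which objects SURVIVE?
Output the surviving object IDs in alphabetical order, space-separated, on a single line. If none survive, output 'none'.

Answer: A B C E I J K

Derivation:
Roots: C I J
Mark C: refs=E, marked=C
Mark I: refs=B, marked=C I
Mark J: refs=null, marked=C I J
Mark E: refs=A, marked=C E I J
Mark B: refs=E K null, marked=B C E I J
Mark A: refs=null, marked=A B C E I J
Mark K: refs=null, marked=A B C E I J K
Unmarked (collected): D F G H L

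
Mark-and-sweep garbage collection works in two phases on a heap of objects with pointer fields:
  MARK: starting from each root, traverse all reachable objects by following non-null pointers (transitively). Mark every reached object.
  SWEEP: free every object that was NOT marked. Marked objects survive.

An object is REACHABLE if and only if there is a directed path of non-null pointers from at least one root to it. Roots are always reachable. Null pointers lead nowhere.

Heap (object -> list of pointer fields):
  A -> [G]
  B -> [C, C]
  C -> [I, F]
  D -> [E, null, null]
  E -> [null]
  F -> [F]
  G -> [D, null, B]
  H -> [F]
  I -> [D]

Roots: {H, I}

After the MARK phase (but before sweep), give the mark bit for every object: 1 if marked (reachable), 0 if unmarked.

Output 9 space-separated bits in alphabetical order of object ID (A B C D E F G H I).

Roots: H I
Mark H: refs=F, marked=H
Mark I: refs=D, marked=H I
Mark F: refs=F, marked=F H I
Mark D: refs=E null null, marked=D F H I
Mark E: refs=null, marked=D E F H I
Unmarked (collected): A B C G

Answer: 0 0 0 1 1 1 0 1 1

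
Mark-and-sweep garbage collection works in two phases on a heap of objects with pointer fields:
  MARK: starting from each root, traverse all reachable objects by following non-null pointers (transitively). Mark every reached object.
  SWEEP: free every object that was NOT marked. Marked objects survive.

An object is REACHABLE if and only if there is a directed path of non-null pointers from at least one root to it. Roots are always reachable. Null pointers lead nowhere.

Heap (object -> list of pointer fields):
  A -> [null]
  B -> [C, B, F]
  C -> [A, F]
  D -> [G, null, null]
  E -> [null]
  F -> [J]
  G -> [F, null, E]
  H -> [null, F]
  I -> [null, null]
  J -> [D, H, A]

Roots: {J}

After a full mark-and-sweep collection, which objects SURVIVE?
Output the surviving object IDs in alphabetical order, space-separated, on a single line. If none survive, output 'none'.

Answer: A D E F G H J

Derivation:
Roots: J
Mark J: refs=D H A, marked=J
Mark D: refs=G null null, marked=D J
Mark H: refs=null F, marked=D H J
Mark A: refs=null, marked=A D H J
Mark G: refs=F null E, marked=A D G H J
Mark F: refs=J, marked=A D F G H J
Mark E: refs=null, marked=A D E F G H J
Unmarked (collected): B C I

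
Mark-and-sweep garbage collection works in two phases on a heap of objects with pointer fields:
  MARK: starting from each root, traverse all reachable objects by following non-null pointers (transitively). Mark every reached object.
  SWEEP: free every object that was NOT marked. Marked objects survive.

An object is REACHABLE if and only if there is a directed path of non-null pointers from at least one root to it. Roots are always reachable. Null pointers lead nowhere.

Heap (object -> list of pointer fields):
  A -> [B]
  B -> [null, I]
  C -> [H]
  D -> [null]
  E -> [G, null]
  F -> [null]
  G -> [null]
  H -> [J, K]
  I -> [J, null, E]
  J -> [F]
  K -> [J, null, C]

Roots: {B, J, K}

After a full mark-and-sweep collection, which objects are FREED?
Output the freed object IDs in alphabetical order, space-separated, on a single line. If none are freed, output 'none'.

Answer: A D

Derivation:
Roots: B J K
Mark B: refs=null I, marked=B
Mark J: refs=F, marked=B J
Mark K: refs=J null C, marked=B J K
Mark I: refs=J null E, marked=B I J K
Mark F: refs=null, marked=B F I J K
Mark C: refs=H, marked=B C F I J K
Mark E: refs=G null, marked=B C E F I J K
Mark H: refs=J K, marked=B C E F H I J K
Mark G: refs=null, marked=B C E F G H I J K
Unmarked (collected): A D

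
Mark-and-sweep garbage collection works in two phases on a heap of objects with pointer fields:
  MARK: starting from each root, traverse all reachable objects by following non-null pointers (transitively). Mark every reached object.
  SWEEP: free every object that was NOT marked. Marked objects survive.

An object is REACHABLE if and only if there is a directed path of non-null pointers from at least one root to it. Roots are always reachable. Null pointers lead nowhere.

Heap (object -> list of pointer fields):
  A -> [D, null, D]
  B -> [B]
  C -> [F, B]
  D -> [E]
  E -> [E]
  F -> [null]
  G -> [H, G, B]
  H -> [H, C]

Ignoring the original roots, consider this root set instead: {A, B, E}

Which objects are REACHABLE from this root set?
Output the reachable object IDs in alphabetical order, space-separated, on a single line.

Answer: A B D E

Derivation:
Roots: A B E
Mark A: refs=D null D, marked=A
Mark B: refs=B, marked=A B
Mark E: refs=E, marked=A B E
Mark D: refs=E, marked=A B D E
Unmarked (collected): C F G H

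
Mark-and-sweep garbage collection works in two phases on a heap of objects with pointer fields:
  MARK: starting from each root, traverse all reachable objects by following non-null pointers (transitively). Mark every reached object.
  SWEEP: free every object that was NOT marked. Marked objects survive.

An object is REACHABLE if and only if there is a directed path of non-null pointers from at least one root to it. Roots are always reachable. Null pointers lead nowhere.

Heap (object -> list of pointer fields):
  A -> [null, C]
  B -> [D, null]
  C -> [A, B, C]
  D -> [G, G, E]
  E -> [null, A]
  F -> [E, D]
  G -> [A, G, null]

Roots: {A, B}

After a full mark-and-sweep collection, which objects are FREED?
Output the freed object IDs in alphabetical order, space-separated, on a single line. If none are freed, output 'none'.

Answer: F

Derivation:
Roots: A B
Mark A: refs=null C, marked=A
Mark B: refs=D null, marked=A B
Mark C: refs=A B C, marked=A B C
Mark D: refs=G G E, marked=A B C D
Mark G: refs=A G null, marked=A B C D G
Mark E: refs=null A, marked=A B C D E G
Unmarked (collected): F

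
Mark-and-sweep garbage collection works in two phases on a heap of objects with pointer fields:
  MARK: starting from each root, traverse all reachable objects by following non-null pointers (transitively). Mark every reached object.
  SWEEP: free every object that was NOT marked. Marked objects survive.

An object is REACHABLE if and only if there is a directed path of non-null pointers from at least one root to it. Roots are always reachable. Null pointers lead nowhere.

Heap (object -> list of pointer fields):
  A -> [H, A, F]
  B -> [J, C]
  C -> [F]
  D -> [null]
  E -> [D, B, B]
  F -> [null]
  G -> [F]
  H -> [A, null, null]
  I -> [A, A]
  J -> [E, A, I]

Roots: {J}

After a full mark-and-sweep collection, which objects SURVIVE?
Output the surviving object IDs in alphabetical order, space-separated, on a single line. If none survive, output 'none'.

Answer: A B C D E F H I J

Derivation:
Roots: J
Mark J: refs=E A I, marked=J
Mark E: refs=D B B, marked=E J
Mark A: refs=H A F, marked=A E J
Mark I: refs=A A, marked=A E I J
Mark D: refs=null, marked=A D E I J
Mark B: refs=J C, marked=A B D E I J
Mark H: refs=A null null, marked=A B D E H I J
Mark F: refs=null, marked=A B D E F H I J
Mark C: refs=F, marked=A B C D E F H I J
Unmarked (collected): G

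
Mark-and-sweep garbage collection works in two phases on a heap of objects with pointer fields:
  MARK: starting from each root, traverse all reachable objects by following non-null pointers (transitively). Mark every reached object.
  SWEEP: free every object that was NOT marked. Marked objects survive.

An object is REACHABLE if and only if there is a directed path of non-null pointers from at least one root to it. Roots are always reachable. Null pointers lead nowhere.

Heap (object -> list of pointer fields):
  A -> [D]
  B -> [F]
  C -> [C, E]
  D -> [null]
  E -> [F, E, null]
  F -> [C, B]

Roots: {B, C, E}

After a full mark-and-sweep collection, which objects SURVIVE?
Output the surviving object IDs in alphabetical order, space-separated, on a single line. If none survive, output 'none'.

Roots: B C E
Mark B: refs=F, marked=B
Mark C: refs=C E, marked=B C
Mark E: refs=F E null, marked=B C E
Mark F: refs=C B, marked=B C E F
Unmarked (collected): A D

Answer: B C E F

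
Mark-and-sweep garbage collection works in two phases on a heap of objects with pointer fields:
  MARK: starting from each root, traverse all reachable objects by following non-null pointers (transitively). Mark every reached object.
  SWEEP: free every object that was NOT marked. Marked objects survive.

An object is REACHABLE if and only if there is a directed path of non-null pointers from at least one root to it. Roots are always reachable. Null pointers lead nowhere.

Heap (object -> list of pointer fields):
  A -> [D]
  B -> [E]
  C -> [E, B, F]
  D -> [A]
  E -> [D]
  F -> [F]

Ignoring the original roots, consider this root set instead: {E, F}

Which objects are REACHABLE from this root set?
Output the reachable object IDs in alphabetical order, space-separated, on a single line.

Answer: A D E F

Derivation:
Roots: E F
Mark E: refs=D, marked=E
Mark F: refs=F, marked=E F
Mark D: refs=A, marked=D E F
Mark A: refs=D, marked=A D E F
Unmarked (collected): B C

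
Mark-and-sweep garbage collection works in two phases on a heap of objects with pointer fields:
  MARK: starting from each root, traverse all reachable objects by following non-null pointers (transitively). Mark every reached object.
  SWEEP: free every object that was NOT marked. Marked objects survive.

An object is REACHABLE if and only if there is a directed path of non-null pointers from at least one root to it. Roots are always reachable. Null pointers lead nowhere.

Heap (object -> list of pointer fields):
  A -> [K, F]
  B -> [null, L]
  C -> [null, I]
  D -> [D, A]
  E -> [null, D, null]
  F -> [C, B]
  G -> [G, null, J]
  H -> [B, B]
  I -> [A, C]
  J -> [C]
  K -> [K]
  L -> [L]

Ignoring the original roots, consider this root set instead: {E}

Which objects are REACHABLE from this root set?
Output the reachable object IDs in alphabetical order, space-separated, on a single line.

Answer: A B C D E F I K L

Derivation:
Roots: E
Mark E: refs=null D null, marked=E
Mark D: refs=D A, marked=D E
Mark A: refs=K F, marked=A D E
Mark K: refs=K, marked=A D E K
Mark F: refs=C B, marked=A D E F K
Mark C: refs=null I, marked=A C D E F K
Mark B: refs=null L, marked=A B C D E F K
Mark I: refs=A C, marked=A B C D E F I K
Mark L: refs=L, marked=A B C D E F I K L
Unmarked (collected): G H J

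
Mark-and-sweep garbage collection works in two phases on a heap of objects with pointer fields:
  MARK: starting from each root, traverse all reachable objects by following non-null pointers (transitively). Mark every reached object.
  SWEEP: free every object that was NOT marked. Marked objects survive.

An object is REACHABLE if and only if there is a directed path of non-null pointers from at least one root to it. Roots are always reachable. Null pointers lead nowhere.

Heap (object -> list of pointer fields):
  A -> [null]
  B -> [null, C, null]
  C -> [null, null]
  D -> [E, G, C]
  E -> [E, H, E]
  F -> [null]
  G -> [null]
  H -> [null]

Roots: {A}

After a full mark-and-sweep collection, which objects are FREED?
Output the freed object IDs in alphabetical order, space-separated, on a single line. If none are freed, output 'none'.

Roots: A
Mark A: refs=null, marked=A
Unmarked (collected): B C D E F G H

Answer: B C D E F G H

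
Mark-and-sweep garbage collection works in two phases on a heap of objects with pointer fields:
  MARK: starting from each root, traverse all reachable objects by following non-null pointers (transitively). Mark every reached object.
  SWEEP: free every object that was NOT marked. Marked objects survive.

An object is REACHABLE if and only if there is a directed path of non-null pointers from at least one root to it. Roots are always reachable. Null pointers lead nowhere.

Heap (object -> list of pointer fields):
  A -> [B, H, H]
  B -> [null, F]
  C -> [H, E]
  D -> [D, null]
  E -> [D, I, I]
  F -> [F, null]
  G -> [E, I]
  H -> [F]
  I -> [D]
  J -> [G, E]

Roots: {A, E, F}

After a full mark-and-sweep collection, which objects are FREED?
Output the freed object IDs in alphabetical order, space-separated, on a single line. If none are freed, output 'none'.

Answer: C G J

Derivation:
Roots: A E F
Mark A: refs=B H H, marked=A
Mark E: refs=D I I, marked=A E
Mark F: refs=F null, marked=A E F
Mark B: refs=null F, marked=A B E F
Mark H: refs=F, marked=A B E F H
Mark D: refs=D null, marked=A B D E F H
Mark I: refs=D, marked=A B D E F H I
Unmarked (collected): C G J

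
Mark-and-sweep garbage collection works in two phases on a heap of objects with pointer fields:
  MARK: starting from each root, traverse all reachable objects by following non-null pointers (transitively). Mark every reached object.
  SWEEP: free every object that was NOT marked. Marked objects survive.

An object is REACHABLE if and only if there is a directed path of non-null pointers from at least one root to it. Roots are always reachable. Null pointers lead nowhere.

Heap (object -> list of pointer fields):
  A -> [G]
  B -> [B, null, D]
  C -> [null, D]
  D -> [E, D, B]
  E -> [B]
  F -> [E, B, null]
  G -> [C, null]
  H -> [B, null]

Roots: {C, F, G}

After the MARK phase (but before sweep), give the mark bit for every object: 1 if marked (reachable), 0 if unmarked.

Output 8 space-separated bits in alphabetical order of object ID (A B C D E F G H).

Roots: C F G
Mark C: refs=null D, marked=C
Mark F: refs=E B null, marked=C F
Mark G: refs=C null, marked=C F G
Mark D: refs=E D B, marked=C D F G
Mark E: refs=B, marked=C D E F G
Mark B: refs=B null D, marked=B C D E F G
Unmarked (collected): A H

Answer: 0 1 1 1 1 1 1 0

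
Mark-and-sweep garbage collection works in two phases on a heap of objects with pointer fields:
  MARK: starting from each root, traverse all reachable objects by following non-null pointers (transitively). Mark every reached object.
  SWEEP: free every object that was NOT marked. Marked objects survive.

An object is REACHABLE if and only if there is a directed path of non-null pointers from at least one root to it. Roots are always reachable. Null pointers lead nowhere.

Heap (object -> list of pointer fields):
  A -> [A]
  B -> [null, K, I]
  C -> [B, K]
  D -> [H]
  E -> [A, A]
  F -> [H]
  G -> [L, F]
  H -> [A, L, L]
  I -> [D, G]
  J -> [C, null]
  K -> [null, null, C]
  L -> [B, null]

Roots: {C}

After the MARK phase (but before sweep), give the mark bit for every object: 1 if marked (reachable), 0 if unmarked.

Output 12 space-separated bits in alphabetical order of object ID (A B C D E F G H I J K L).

Roots: C
Mark C: refs=B K, marked=C
Mark B: refs=null K I, marked=B C
Mark K: refs=null null C, marked=B C K
Mark I: refs=D G, marked=B C I K
Mark D: refs=H, marked=B C D I K
Mark G: refs=L F, marked=B C D G I K
Mark H: refs=A L L, marked=B C D G H I K
Mark L: refs=B null, marked=B C D G H I K L
Mark F: refs=H, marked=B C D F G H I K L
Mark A: refs=A, marked=A B C D F G H I K L
Unmarked (collected): E J

Answer: 1 1 1 1 0 1 1 1 1 0 1 1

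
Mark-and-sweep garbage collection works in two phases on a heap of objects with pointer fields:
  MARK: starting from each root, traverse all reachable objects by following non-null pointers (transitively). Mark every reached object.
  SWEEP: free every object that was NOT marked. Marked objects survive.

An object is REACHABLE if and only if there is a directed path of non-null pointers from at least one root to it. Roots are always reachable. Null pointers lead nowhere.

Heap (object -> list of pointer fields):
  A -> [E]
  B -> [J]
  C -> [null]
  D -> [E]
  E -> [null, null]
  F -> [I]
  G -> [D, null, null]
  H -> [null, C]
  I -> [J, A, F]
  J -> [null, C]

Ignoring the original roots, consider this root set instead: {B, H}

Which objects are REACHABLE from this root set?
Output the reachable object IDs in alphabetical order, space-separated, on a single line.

Answer: B C H J

Derivation:
Roots: B H
Mark B: refs=J, marked=B
Mark H: refs=null C, marked=B H
Mark J: refs=null C, marked=B H J
Mark C: refs=null, marked=B C H J
Unmarked (collected): A D E F G I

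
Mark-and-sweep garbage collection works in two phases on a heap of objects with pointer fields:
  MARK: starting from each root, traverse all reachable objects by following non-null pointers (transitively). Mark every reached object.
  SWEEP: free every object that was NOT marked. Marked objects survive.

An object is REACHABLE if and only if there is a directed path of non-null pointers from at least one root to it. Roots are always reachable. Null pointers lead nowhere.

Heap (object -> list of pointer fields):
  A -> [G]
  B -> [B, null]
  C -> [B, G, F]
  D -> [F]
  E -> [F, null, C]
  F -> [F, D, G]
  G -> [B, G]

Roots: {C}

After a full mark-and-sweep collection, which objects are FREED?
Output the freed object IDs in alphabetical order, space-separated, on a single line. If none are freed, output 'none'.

Roots: C
Mark C: refs=B G F, marked=C
Mark B: refs=B null, marked=B C
Mark G: refs=B G, marked=B C G
Mark F: refs=F D G, marked=B C F G
Mark D: refs=F, marked=B C D F G
Unmarked (collected): A E

Answer: A E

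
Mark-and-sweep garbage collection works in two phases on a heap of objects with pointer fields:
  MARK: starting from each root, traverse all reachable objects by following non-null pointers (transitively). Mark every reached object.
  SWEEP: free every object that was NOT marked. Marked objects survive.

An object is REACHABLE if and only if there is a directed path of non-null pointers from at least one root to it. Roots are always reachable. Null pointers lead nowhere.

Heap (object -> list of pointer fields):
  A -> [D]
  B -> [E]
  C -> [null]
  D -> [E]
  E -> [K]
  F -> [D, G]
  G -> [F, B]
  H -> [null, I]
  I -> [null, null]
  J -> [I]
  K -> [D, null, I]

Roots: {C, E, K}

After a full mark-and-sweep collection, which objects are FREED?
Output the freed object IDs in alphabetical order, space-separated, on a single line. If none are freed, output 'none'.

Answer: A B F G H J

Derivation:
Roots: C E K
Mark C: refs=null, marked=C
Mark E: refs=K, marked=C E
Mark K: refs=D null I, marked=C E K
Mark D: refs=E, marked=C D E K
Mark I: refs=null null, marked=C D E I K
Unmarked (collected): A B F G H J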